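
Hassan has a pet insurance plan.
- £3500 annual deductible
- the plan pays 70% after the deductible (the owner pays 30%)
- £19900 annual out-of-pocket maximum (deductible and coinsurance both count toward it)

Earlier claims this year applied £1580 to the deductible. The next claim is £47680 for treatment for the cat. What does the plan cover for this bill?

£32032

Deductible still to meet: £3500 − £1580 = £1920.
The remaining £45760 (= £47680 − £1920) moves to coinsurance.
Coinsurance: £45760 × 30% = £13728.
Owner responsibility before any cap: £1920 + £13728 = £15648.
Cumulative spending £1580 + £15648 = £17228 stays under the £19900 maximum.
Insurer pays the balance: £47680 − £15648 = £32032.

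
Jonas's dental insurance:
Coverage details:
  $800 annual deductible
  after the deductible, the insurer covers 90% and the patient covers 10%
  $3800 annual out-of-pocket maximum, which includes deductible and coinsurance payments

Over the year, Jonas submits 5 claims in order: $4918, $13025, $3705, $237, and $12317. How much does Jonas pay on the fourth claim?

Bill 1, $4918: $800 finishes the deductible; $4118 goes to coinsurance; 10% of $4118 = $411.80. Patient pays $1211.80; OOP now $1211.80.
Bill 2, $13025: 10% coinsurance on $13025 = $1302.50. Cost to patient: $1302.50. OOP to date $2514.30.
Bill 3, $3705: deductible met; 10% of $3705 = $370.50. Patient pays $370.50; OOP now $2884.80.
Bill 4, $237: 10% coinsurance on $237 = $23.70. Patient owes $23.70 (running OOP $2908.50).

$23.70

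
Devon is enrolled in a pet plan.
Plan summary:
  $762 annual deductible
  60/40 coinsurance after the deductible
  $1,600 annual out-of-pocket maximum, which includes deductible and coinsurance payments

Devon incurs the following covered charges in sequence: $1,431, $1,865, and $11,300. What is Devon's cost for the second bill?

$570.40

Bill 1, $1,431: deductible takes $762, $669 remains; owner's 40% is $267.60. Owner owes $1,029.60 (running OOP $1,029.60).
Bill 2, $1,865: deductible already satisfied, so owner's share is 40% × $1,865 = $746. OOP would hit $1,775.60 > $1,600, so the cap limits the owner to $1,600 − $1,029.60 = $570.40.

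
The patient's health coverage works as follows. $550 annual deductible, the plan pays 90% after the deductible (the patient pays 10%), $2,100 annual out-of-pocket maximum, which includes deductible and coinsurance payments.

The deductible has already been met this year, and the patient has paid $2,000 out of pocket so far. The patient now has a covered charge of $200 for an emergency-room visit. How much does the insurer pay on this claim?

With the deductible met, the entire $200 is subject to coinsurance.
10% of $200 = $20 falls to the patient.
Total out-of-pocket so far would be $2,000 + $20 = $2,020, below the $2,100 cap — no reduction.
Insurer pays the balance: $200 − $20 = $180.

$180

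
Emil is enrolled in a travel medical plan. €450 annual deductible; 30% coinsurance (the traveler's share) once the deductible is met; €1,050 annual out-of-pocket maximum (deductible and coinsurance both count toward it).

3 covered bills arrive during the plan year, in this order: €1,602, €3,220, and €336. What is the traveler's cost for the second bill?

€254.40

Claim 1 — €1,602: €450 finishes the deductible; €1,152 goes to coinsurance; traveler's 30% is €345.60. Traveler pays €795.60; OOP now €795.60.
Claim 2 — €3,220: deductible already satisfied, so traveler's share is 30% × €3,220 = €966. That would push OOP to €1,761.60, over the €1,050 cap, so traveler pays €1,050 − €795.60 = €254.40.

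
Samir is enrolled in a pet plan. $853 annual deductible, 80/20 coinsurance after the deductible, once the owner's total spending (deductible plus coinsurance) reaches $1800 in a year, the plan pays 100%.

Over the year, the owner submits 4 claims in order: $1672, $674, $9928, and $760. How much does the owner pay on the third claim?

Bill 1, $1672: $853 to deductible, leaving $819; owner's 20% is $163.80. Owner owes $1016.80 (running OOP $1016.80).
Bill 2, $674: deductible met; 20% of $674 = $134.80. Owner owes $134.80 (running OOP $1151.60).
Bill 3, $9928: deductible met; 20% of $9928 = $1985.60. OOP would hit $3137.20 > $1800, so the cap limits the owner to $1800 − $1151.60 = $648.40.

$648.40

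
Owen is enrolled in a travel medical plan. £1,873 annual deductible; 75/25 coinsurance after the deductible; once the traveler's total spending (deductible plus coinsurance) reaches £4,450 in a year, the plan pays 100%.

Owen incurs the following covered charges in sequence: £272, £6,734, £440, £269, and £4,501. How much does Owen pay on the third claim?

£110

Claim 1 — £272: all of it applies to the deductible. Cost to traveler: £272. OOP to date £272.
Claim 2 — £6,734: deductible takes £1,601, £5,133 remains; 25% of £5,133 = £1,283.25. Traveler pays £2,884.25; OOP now £3,156.25.
Claim 3 — £440: deductible already satisfied, so traveler's share is 25% × £440 = £110. Traveler pays £110; OOP now £3,266.25.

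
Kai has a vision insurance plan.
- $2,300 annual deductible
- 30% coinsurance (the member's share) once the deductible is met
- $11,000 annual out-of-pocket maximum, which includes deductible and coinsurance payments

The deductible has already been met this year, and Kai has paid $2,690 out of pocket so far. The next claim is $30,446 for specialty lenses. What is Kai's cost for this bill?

$8,310

The deductible is already satisfied, so the full bill goes to coinsurance.
Coinsurance: $30,446 × 30% = $9,133.80.
Year-to-date out-of-pocket would reach $2,690 + $9,133.80 = $11,823.80, above the $11,000 maximum, so the member pays only $11,000 − $2,690 = $8,310.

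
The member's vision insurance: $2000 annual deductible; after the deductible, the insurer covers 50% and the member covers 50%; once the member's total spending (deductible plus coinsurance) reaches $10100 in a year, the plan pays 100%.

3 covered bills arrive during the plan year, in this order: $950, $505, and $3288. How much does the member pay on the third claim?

Bill 1, $950: all of it applies to the deductible. Member pays $950; OOP now $950.
Bill 2, $505: all of it applies to the deductible. Member owes $505 (running OOP $1455).
Bill 3, $3288: $545 finishes the deductible; $2743 goes to coinsurance; coinsurance $2743 × 50% = $1371.50. Cost to member: $1916.50. OOP to date $3371.50.

$1916.50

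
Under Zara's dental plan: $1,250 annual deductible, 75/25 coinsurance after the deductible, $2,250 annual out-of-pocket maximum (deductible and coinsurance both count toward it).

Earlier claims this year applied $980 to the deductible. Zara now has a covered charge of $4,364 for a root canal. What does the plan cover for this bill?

Remaining deductible: $1,250 − $980 = $270.
That leaves $4,364 − $270 = $4,094 for coinsurance.
Patient's 25% share of $4,094 is $1,023.50.
Patient responsibility before any cap: $270 + $1,023.50 = $1,293.50.
That would bring total out-of-pocket to $2,273.50, past the $2,250 cap. The patient is capped at $2,250 − $980 = $1,270 on this claim.
The plan picks up $4,364 − $1,270 = $3,094.

$3,094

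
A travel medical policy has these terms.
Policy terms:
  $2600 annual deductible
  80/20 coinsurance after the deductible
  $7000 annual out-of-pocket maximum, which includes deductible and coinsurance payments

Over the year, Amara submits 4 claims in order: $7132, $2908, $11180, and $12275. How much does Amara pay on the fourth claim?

#1 ($7132): deductible takes $2600, $4532 remains; 20% of $4532 = $906.40. Traveler owes $3506.40 (running OOP $3506.40).
#2 ($2908): deductible already satisfied, so traveler's share is 20% × $2908 = $581.60. Cost to traveler: $581.60. OOP to date $4088.
#3 ($11180): deductible already satisfied, so traveler's share is 20% × $11180 = $2236. Cost to traveler: $2236. OOP to date $6324.
#4 ($12275): 20% coinsurance on $12275 = $2455. Adding that to $6324 gives $8779, past the $7000 cap; traveler pays only $7000 − $6324 = $676.

$676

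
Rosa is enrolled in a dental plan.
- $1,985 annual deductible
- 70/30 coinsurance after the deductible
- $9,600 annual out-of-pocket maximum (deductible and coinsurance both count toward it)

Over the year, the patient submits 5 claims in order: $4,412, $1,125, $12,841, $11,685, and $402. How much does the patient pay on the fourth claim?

$2,697.10

Bill 1, $4,412: $1,985 finishes the deductible; $2,427 goes to coinsurance; patient's 30% is $728.10. Patient owes $2,713.10 (running OOP $2,713.10).
Bill 2, $1,125: deductible already satisfied, so patient's share is 30% × $1,125 = $337.50. Patient owes $337.50 (running OOP $3,050.60).
Bill 3, $12,841: deductible met; 30% of $12,841 = $3,852.30. Patient owes $3,852.30 (running OOP $6,902.90).
Bill 4, $11,685: 30% coinsurance on $11,685 = $3,505.50. Adding that to $6,902.90 gives $10,408.40, past the $9,600 cap; patient pays only $9,600 − $6,902.90 = $2,697.10.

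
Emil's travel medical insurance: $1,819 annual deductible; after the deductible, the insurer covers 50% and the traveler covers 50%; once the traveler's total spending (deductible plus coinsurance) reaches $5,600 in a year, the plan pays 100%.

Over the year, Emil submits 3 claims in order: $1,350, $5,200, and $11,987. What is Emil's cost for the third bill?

$1,415.50

Claim 1 — $1,350: entire amount goes to the deductible. Traveler pays $1,350; OOP now $1,350.
Claim 2 — $5,200: $469 to deductible, leaving $4,731; coinsurance $4,731 × 50% = $2,365.50. Cost to traveler: $2,834.50. OOP to date $4,184.50.
Claim 3 — $11,987: deductible met; 50% of $11,987 = $5,993.50. OOP would hit $10,178 > $5,600, so the cap limits the traveler to $5,600 − $4,184.50 = $1,415.50.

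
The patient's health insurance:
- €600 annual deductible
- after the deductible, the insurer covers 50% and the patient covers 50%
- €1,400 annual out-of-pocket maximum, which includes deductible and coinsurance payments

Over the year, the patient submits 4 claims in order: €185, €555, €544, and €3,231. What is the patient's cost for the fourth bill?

€458

Bill 1, €185: fully absorbed by the deductible. Patient pays €185; OOP now €185.
Bill 2, €555: deductible takes €415, €140 remains; 50% of €140 = €70. Patient pays €485; OOP now €670.
Bill 3, €544: deductible met; 50% of €544 = €272. Patient owes €272 (running OOP €942).
Bill 4, €3,231: deductible met; 50% of €3,231 = €1,615.50. Adding that to €942 gives €2,557.50, past the €1,400 cap; patient pays only €1,400 − €942 = €458.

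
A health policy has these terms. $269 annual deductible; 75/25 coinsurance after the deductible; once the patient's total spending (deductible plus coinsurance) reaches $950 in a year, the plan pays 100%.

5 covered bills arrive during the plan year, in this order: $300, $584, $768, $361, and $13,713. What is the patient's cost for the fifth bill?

Claim 1 ($300): $269 finishes the deductible; $31 goes to coinsurance; patient's 25% is $7.75. Patient owes $276.75 (running OOP $276.75).
Claim 2 ($584): deductible already satisfied, so patient's share is 25% × $584 = $146. Patient pays $146; OOP now $422.75.
Claim 3 ($768): 25% coinsurance on $768 = $192. Patient owes $192 (running OOP $614.75).
Claim 4 ($361): deductible met; 25% of $361 = $90.25. Cost to patient: $90.25. OOP to date $705.
Claim 5 ($13,713): deductible met; 25% of $13,713 = $3,428.25. That would push OOP to $4,133.25, over the $950 cap, so patient pays $950 − $705 = $245.

$245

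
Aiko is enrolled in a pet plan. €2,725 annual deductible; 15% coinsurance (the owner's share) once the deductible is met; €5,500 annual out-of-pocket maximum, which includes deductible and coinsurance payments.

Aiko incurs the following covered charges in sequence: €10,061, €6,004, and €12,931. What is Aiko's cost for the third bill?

Claim 1 — €10,061: deductible takes €2,725, €7,336 remains; coinsurance €7,336 × 15% = €1,100.40. Owner pays €3,825.40; OOP now €3,825.40.
Claim 2 — €6,004: deductible met; 15% of €6,004 = €900.60. Cost to owner: €900.60. OOP to date €4,726.
Claim 3 — €12,931: 15% coinsurance on €12,931 = €1,939.65. OOP would hit €6,665.65 > €5,500, so the cap limits the owner to €5,500 − €4,726 = €774.

€774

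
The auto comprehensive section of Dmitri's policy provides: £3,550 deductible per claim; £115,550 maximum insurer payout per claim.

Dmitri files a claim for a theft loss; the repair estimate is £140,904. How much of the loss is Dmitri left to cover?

£25,354

Subtract the deductible: £140,904 − £3,550 = £137,354.
£137,354 exceeds the £115,550 limit, so the insurer pays the limit: £115,550.
Out of pocket: £140,904 − £115,550 = £25,354.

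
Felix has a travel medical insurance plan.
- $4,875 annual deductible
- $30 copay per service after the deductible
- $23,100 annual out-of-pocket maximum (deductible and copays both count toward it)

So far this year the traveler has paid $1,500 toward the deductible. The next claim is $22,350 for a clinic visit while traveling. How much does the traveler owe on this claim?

Remaining deductible: $4,875 − $1,500 = $3,375.
The remaining $18,975 (= $22,350 − $3,375) moves to the copay.
Copay on this service: $30.
So the traveler owes $3,375 + $30 = $3,405 before any cap.
Total out-of-pocket so far would be $1,500 + $3,405 = $4,905, below the $23,100 cap — no reduction.

$3,405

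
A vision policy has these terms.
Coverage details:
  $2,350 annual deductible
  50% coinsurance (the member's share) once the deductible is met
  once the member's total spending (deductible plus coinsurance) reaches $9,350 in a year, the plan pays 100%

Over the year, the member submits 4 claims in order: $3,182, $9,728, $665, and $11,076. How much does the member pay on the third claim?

Claim 1 ($3,182): $2,350 to deductible, leaving $832; coinsurance $832 × 50% = $416. Member owes $2,766 (running OOP $2,766).
Claim 2 ($9,728): 50% coinsurance on $9,728 = $4,864. Member pays $4,864; OOP now $7,630.
Claim 3 ($665): deductible already satisfied, so member's share is 50% × $665 = $332.50. Member owes $332.50 (running OOP $7,962.50).

$332.50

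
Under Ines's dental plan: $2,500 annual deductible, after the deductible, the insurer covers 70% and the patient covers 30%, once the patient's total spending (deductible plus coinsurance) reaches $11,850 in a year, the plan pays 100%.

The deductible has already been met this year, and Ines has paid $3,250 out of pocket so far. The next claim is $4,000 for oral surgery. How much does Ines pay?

The deductible is already satisfied, so the full bill goes to coinsurance.
Coinsurance: $4,000 × 30% = $1,200.
Total out-of-pocket so far would be $3,250 + $1,200 = $4,450, below the $11,850 cap — no reduction.

$1,200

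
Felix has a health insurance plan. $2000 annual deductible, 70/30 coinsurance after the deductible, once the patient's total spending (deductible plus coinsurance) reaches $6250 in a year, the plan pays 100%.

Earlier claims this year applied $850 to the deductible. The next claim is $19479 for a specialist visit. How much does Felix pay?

Remaining deductible: $2000 − $850 = $1150.
The remaining $18329 (= $19479 − $1150) moves to coinsurance.
Patient's 30% share of $18329 is $5498.70.
That puts the patient's cost at $1150 + $5498.70 = $6648.70 before any cap.
That would bring total out-of-pocket to $7498.70, past the $6250 cap. The patient is capped at $6250 − $850 = $5400 on this claim.

$5400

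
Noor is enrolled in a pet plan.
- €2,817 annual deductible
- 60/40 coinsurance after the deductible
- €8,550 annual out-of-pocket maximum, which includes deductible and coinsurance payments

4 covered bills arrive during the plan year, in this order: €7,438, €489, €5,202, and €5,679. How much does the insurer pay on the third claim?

#1 (€7,438): deductible takes €2,817, €4,621 remains; coinsurance €4,621 × 40% = €1,848.40. Cost to owner: €4,665.40. OOP to date €4,665.40. Insurer: €7,438 − €4,665.40 = €2,772.60.
#2 (€489): 40% coinsurance on €489 = €195.60. Owner owes €195.60 (running OOP €4,861). Insurer: €489 − €195.60 = €293.40.
#3 (€5,202): deductible met; 40% of €5,202 = €2,080.80. Cost to owner: €2,080.80. OOP to date €6,941.80. Insurer: €5,202 − €2,080.80 = €3,121.20.

€3,121.20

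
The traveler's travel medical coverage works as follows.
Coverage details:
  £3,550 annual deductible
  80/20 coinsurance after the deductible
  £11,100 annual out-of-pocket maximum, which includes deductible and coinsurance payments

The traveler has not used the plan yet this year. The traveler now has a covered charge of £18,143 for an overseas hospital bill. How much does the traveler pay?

£6,468.60

Nothing has been paid toward the £3,550 deductible, so the first £3,550 of this charge is applied there.
That leaves £18,143 − £3,550 = £14,593 for coinsurance.
Coinsurance: £14,593 × 20% = £2,918.60.
That puts the traveler's cost at £3,550 + £2,918.60 = £6,468.60 before any cap.
Year-to-date out-of-pocket becomes £0 + £6,468.60 = £6,468.60, still under the £11,100 maximum, so no cap applies.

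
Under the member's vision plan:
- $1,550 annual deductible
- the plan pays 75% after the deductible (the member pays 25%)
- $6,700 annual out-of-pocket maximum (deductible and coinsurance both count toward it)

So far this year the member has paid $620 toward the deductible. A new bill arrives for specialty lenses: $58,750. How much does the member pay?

$6,080

$620 of the $1,550 deductible is already met, leaving $930.
After the $930 deductible portion, $58,750 − $930 = $57,820 is subject to coinsurance.
25% of $57,820 = $14,455 falls to the member.
That puts the member's cost at $930 + $14,455 = $15,385 before any cap.
Year-to-date out-of-pocket would reach $620 + $15,385 = $16,005, above the $6,700 maximum, so the member pays only $6,700 − $620 = $6,080.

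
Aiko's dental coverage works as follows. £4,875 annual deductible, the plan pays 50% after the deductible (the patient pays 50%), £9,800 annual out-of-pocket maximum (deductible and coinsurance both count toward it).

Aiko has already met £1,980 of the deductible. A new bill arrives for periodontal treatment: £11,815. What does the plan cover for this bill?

Deductible still to meet: £4,875 − £1,980 = £2,895.
The remaining £8,920 (= £11,815 − £2,895) moves to coinsurance.
Coinsurance: £8,920 × 50% = £4,460.
That puts the patient's cost at £2,895 + £4,460 = £7,355 before any cap.
Total out-of-pocket so far would be £1,980 + £7,355 = £9,335, below the £9,800 cap — no reduction.
The insurer covers the remainder: £11,815 − £7,355 = £4,460.

£4,460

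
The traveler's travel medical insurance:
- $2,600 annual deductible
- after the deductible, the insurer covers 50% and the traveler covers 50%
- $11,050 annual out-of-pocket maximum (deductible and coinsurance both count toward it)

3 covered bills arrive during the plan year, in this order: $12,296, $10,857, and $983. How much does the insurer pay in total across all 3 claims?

#1 ($12,296): $2,600 to deductible, leaving $9,696; traveler's 50% is $4,848. Traveler owes $7,448 (running OOP $7,448). Plan pays $12,296 − $7,448 = $4,848.
#2 ($10,857): 50% coinsurance on $10,857 = $5,428.50. OOP would hit $12,876.50 > $11,050, so the cap limits the traveler to $11,050 − $7,448 = $3,602. Plan pays $10,857 − $3,602 = $7,255.
#3 ($983): deductible already satisfied, so traveler's share is 50% × $983 = $491.50. That would push OOP to $11,541.50, over the $11,050 cap, so traveler pays $11,050 − $11,050 = $0. Insurer: $983 − $0 = $983.
Insurer total: $4,848 + $7,255 + $983 = $13,086.

$13,086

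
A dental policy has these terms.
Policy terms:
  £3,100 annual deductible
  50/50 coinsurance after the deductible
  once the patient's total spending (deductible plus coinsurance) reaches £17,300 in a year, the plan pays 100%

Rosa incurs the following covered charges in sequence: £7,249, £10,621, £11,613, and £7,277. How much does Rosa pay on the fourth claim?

Claim 1 — £7,249: £3,100 finishes the deductible; £4,149 goes to coinsurance; 50% of £4,149 = £2,074.50. Patient pays £5,174.50; OOP now £5,174.50.
Claim 2 — £10,621: deductible met; 50% of £10,621 = £5,310.50. Cost to patient: £5,310.50. OOP to date £10,485.
Claim 3 — £11,613: deductible met; 50% of £11,613 = £5,806.50. Cost to patient: £5,806.50. OOP to date £16,291.50.
Claim 4 — £7,277: deductible met; 50% of £7,277 = £3,638.50. OOP would hit £19,930 > £17,300, so the cap limits the patient to £17,300 − £16,291.50 = £1,008.50.

£1,008.50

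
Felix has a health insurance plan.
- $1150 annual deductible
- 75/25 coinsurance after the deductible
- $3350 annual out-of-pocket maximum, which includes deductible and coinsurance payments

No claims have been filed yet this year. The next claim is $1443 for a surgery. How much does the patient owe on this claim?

$1223.25

The full $1150 deductible is still open; $1150 of this bill applies to it.
That leaves $1443 − $1150 = $293 for coinsurance.
Coinsurance: $293 × 25% = $73.25.
So the patient owes $1150 + $73.25 = $1223.25 before any cap.
Total out-of-pocket so far would be $0 + $1223.25 = $1223.25, below the $3350 cap — no reduction.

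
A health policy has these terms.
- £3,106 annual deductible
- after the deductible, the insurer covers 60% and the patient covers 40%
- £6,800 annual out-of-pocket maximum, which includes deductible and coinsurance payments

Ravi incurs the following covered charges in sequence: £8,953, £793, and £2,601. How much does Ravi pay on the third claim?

Claim 1 (£8,953): £3,106 to deductible, leaving £5,847; coinsurance £5,847 × 40% = £2,338.80. Cost to patient: £5,444.80. OOP to date £5,444.80.
Claim 2 (£793): deductible already satisfied, so patient's share is 40% × £793 = £317.20. Cost to patient: £317.20. OOP to date £5,762.
Claim 3 (£2,601): 40% coinsurance on £2,601 = £1,040.40. OOP would hit £6,802.40 > £6,800, so the cap limits the patient to £6,800 − £5,762 = £1,038.

£1,038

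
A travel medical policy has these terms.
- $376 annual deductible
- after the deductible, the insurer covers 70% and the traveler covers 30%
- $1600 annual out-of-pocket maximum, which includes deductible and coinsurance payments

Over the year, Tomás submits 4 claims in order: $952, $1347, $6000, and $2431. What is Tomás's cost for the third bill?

Bill 1, $952: $376 to deductible, leaving $576; 30% of $576 = $172.80. Cost to traveler: $548.80. OOP to date $548.80.
Bill 2, $1347: deductible already satisfied, so traveler's share is 30% × $1347 = $404.10. Traveler owes $404.10 (running OOP $952.90).
Bill 3, $6000: deductible met; 30% of $6000 = $1800. OOP would hit $2752.90 > $1600, so the cap limits the traveler to $1600 − $952.90 = $647.10.

$647.10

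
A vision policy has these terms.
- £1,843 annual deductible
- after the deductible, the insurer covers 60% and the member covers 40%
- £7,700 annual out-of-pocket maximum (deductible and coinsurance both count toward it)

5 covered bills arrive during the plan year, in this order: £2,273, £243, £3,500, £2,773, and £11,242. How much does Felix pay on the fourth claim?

Bill 1, £2,273: deductible takes £1,843, £430 remains; member's 40% is £172. Member owes £2,015 (running OOP £2,015).
Bill 2, £243: deductible met; 40% of £243 = £97.20. Cost to member: £97.20. OOP to date £2,112.20.
Bill 3, £3,500: deductible already satisfied, so member's share is 40% × £3,500 = £1,400. Member pays £1,400; OOP now £3,512.20.
Bill 4, £2,773: deductible already satisfied, so member's share is 40% × £2,773 = £1,109.20. Member pays £1,109.20; OOP now £4,621.40.

£1,109.20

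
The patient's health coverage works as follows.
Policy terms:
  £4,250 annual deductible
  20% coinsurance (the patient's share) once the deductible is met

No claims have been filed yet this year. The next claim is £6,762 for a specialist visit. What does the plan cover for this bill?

£2,009.60

The full £4,250 deductible is still open; £4,250 of this bill applies to it.
The remaining £2,512 (= £6,762 − £4,250) moves to coinsurance.
20% of £2,512 = £502.40 falls to the patient.
Patient responsibility: £4,250 + £502.40 = £4,752.40.
The insurer covers the remainder: £6,762 − £4,752.40 = £2,009.60.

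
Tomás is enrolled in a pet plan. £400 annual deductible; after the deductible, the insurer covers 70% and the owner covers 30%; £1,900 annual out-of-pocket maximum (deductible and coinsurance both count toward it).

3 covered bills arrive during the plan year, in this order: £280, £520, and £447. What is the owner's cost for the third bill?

£134.10

Bill 1, £280: all of it applies to the deductible. Owner pays £280; OOP now £280.
Bill 2, £520: £120 to deductible, leaving £400; 30% of £400 = £120. Owner owes £240 (running OOP £520).
Bill 3, £447: deductible already satisfied, so owner's share is 30% × £447 = £134.10. Owner owes £134.10 (running OOP £654.10).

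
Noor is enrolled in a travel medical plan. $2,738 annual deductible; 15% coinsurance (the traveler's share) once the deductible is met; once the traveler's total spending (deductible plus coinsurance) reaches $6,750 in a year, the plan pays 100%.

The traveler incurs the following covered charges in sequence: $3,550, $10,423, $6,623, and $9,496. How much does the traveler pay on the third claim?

Claim 1 ($3,550): $2,738 finishes the deductible; $812 goes to coinsurance; traveler's 15% is $121.80. Cost to traveler: $2,859.80. OOP to date $2,859.80.
Claim 2 ($10,423): deductible met; 15% of $10,423 = $1,563.45. Cost to traveler: $1,563.45. OOP to date $4,423.25.
Claim 3 ($6,623): deductible already satisfied, so traveler's share is 15% × $6,623 = $993.45. Cost to traveler: $993.45. OOP to date $5,416.70.

$993.45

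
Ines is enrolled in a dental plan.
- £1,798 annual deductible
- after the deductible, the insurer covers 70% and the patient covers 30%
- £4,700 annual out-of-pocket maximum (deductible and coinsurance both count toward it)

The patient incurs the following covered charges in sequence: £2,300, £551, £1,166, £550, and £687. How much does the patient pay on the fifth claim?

£206.10

#1 (£2,300): £1,798 to deductible, leaving £502; 30% of £502 = £150.60. Patient owes £1,948.60 (running OOP £1,948.60).
#2 (£551): deductible met; 30% of £551 = £165.30. Cost to patient: £165.30. OOP to date £2,113.90.
#3 (£1,166): deductible met; 30% of £1,166 = £349.80. Patient pays £349.80; OOP now £2,463.70.
#4 (£550): deductible met; 30% of £550 = £165. Patient pays £165; OOP now £2,628.70.
#5 (£687): deductible met; 30% of £687 = £206.10. Cost to patient: £206.10. OOP to date £2,834.80.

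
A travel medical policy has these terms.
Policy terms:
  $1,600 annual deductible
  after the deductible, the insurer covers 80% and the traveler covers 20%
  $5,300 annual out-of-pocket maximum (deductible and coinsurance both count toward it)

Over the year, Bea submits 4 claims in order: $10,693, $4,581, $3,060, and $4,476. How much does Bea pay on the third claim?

$612

#1 ($10,693): deductible takes $1,600, $9,093 remains; 20% of $9,093 = $1,818.60. Traveler owes $3,418.60 (running OOP $3,418.60).
#2 ($4,581): 20% coinsurance on $4,581 = $916.20. Traveler owes $916.20 (running OOP $4,334.80).
#3 ($3,060): deductible already satisfied, so traveler's share is 20% × $3,060 = $612. Cost to traveler: $612. OOP to date $4,946.80.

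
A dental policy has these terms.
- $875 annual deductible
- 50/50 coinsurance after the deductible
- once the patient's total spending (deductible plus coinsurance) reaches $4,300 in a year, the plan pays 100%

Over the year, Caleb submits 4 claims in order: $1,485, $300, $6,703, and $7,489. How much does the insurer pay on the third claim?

$3,733

Bill 1, $1,485: $875 finishes the deductible; $610 goes to coinsurance; patient's 50% is $305. Patient pays $1,180; OOP now $1,180. Plan pays $1,485 − $1,180 = $305.
Bill 2, $300: deductible met; 50% of $300 = $150. Patient pays $150; OOP now $1,330. Plan pays $300 − $150 = $150.
Bill 3, $6,703: deductible met; 50% of $6,703 = $3,351.50. Adding that to $1,330 gives $4,681.50, past the $4,300 cap; patient pays only $4,300 − $1,330 = $2,970. Insurer: $6,703 − $2,970 = $3,733.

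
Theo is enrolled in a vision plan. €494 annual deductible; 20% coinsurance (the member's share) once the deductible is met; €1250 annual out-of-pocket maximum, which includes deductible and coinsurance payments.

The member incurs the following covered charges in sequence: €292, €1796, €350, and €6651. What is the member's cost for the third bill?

Claim 1 — €292: entire amount goes to the deductible. Cost to member: €292. OOP to date €292.
Claim 2 — €1796: deductible takes €202, €1594 remains; 20% of €1594 = €318.80. Member pays €520.80; OOP now €812.80.
Claim 3 — €350: 20% coinsurance on €350 = €70. Cost to member: €70. OOP to date €882.80.

€70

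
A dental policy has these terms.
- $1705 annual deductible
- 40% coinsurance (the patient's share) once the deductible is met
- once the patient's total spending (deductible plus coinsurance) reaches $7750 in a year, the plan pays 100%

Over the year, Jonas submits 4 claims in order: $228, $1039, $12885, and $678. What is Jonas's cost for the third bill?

$5416.80

Bill 1, $228: entire amount goes to the deductible. Cost to patient: $228. OOP to date $228.
Bill 2, $1039: fully absorbed by the deductible. Patient owes $1039 (running OOP $1267).
Bill 3, $12885: deductible takes $438, $12447 remains; coinsurance $12447 × 40% = $4978.80. Cost to patient: $5416.80. OOP to date $6683.80.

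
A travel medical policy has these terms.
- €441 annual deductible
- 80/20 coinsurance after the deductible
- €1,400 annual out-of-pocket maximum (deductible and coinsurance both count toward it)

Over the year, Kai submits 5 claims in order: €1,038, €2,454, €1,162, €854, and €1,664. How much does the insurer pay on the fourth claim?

€737.60

Bill 1, €1,038: €441 to deductible, leaving €597; 20% of €597 = €119.40. Traveler owes €560.40 (running OOP €560.40). Insurer: €1,038 − €560.40 = €477.60.
Bill 2, €2,454: deductible already satisfied, so traveler's share is 20% × €2,454 = €490.80. Traveler owes €490.80 (running OOP €1,051.20). Plan pays €2,454 − €490.80 = €1,963.20.
Bill 3, €1,162: 20% coinsurance on €1,162 = €232.40. Traveler owes €232.40 (running OOP €1,283.60). Plan pays €1,162 − €232.40 = €929.60.
Bill 4, €854: deductible met; 20% of €854 = €170.80. OOP would hit €1,454.40 > €1,400, so the cap limits the traveler to €1,400 − €1,283.60 = €116.40. Plan pays €854 − €116.40 = €737.60.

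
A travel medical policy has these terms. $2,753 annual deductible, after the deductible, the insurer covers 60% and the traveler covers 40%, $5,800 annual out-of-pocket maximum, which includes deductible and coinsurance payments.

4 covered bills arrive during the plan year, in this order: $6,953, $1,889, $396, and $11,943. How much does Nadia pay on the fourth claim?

Bill 1, $6,953: $2,753 finishes the deductible; $4,200 goes to coinsurance; traveler's 40% is $1,680. Traveler pays $4,433; OOP now $4,433.
Bill 2, $1,889: deductible met; 40% of $1,889 = $755.60. Traveler owes $755.60 (running OOP $5,188.60).
Bill 3, $396: deductible already satisfied, so traveler's share is 40% × $396 = $158.40. Traveler owes $158.40 (running OOP $5,347).
Bill 4, $11,943: deductible already satisfied, so traveler's share is 40% × $11,943 = $4,777.20. Adding that to $5,347 gives $10,124.20, past the $5,800 cap; traveler pays only $5,800 − $5,347 = $453.

$453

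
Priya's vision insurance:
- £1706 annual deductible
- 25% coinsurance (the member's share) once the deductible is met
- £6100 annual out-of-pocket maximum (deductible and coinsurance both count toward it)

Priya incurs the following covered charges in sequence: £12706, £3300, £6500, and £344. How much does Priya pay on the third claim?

£819

Claim 1 (£12706): deductible takes £1706, £11000 remains; member's 25% is £2750. Member pays £4456; OOP now £4456.
Claim 2 (£3300): deductible already satisfied, so member's share is 25% × £3300 = £825. Member pays £825; OOP now £5281.
Claim 3 (£6500): deductible met; 25% of £6500 = £1625. OOP would hit £6906 > £6100, so the cap limits the member to £6100 − £5281 = £819.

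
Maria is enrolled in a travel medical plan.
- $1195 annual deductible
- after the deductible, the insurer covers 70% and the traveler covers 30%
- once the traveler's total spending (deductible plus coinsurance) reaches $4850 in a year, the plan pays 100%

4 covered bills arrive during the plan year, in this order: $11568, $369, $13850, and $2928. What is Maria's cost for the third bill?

Claim 1 — $11568: $1195 to deductible, leaving $10373; coinsurance $10373 × 30% = $3111.90. Cost to traveler: $4306.90. OOP to date $4306.90.
Claim 2 — $369: deductible already satisfied, so traveler's share is 30% × $369 = $110.70. Traveler pays $110.70; OOP now $4417.60.
Claim 3 — $13850: deductible met; 30% of $13850 = $4155. That would push OOP to $8572.60, over the $4850 cap, so traveler pays $4850 − $4417.60 = $432.40.

$432.40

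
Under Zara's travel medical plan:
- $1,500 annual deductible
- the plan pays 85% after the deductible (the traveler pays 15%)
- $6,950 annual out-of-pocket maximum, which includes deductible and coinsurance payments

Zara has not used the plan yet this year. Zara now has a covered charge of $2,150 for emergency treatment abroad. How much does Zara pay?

$1,597.50

The full $1,500 deductible is still open; $1,500 of this bill applies to it.
After the $1,500 deductible portion, $2,150 − $1,500 = $650 is subject to coinsurance.
15% of $650 = $97.50 falls to the traveler.
That puts the traveler's cost at $1,500 + $97.50 = $1,597.50 before any cap.
Cumulative spending $0 + $1,597.50 = $1,597.50 stays under the $6,950 maximum.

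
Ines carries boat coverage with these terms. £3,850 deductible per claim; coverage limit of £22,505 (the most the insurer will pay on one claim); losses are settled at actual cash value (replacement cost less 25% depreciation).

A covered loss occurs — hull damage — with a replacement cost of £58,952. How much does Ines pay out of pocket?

Actual cash value after 25% depreciation: £58,952 × 75% = £44,214.
Subtract the deductible: £44,214 − £3,850 = £40,364.
Since £40,364 > £22,505, the payout is capped at £22,505.
Out of pocket: £58,952 − £22,505 = £36,447.

£36,447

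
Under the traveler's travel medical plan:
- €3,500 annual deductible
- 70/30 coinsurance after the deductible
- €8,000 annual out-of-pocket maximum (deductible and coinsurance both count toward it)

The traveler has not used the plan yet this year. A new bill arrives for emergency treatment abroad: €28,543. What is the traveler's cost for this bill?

The full €3,500 deductible is still open; €3,500 of this bill applies to it.
The remaining €25,043 (= €28,543 − €3,500) moves to coinsurance.
Traveler's 30% share of €25,043 is €7,512.90.
That puts the traveler's cost at €3,500 + €7,512.90 = €11,012.90 before any cap.
Year-to-date out-of-pocket would reach €0 + €11,012.90 = €11,012.90, above the €8,000 maximum, so the traveler pays only €8,000 − €0 = €8,000.

€8,000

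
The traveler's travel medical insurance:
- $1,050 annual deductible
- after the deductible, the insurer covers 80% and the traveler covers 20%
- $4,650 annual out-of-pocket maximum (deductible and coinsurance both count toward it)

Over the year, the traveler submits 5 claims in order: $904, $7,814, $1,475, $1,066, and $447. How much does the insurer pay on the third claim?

#1 ($904): fully absorbed by the deductible. Cost to traveler: $904. OOP to date $904. Plan pays $904 − $904 = $0.
#2 ($7,814): deductible takes $146, $7,668 remains; traveler's 20% is $1,533.60. Traveler owes $1,679.60 (running OOP $2,583.60). Plan pays $7,814 − $1,679.60 = $6,134.40.
#3 ($1,475): deductible already satisfied, so traveler's share is 20% × $1,475 = $295. Traveler pays $295; OOP now $2,878.60. Insurer: $1,475 − $295 = $1,180.

$1,180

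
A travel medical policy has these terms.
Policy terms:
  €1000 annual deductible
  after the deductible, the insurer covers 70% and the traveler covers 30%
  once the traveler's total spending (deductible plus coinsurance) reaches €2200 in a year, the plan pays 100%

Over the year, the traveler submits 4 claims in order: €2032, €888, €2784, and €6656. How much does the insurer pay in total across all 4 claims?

#1 (€2032): €1000 to deductible, leaving €1032; traveler's 30% is €309.60. Traveler pays €1309.60; OOP now €1309.60. Plan pays €2032 − €1309.60 = €722.40.
#2 (€888): deductible already satisfied, so traveler's share is 30% × €888 = €266.40. Cost to traveler: €266.40. OOP to date €1576. Insurer: €888 − €266.40 = €621.60.
#3 (€2784): 30% coinsurance on €2784 = €835.20. OOP would hit €2411.20 > €2200, so the cap limits the traveler to €2200 − €1576 = €624. Plan pays €2784 − €624 = €2160.
#4 (€6656): deductible already satisfied, so traveler's share is 30% × €6656 = €1996.80. Adding that to €2200 gives €4196.80, past the €2200 cap; traveler pays only €2200 − €2200 = €0. Plan pays €6656 − €0 = €6656.
Insurer total = bills − traveler's total = €12360 − €2200 = €10160.

€10160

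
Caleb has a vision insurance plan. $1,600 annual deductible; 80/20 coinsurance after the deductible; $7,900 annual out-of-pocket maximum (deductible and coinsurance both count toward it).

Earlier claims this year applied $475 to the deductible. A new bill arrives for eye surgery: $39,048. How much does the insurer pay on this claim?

$31,623

$475 of the $1,600 deductible is already met, leaving $1,125.
After the $1,125 deductible portion, $39,048 − $1,125 = $37,923 is subject to coinsurance.
20% of $37,923 = $7,584.60 falls to the member.
That puts the member's cost at $1,125 + $7,584.60 = $8,709.60 before any cap.
Year-to-date out-of-pocket would reach $475 + $8,709.60 = $9,184.60, above the $7,900 maximum, so the member pays only $7,900 − $475 = $7,425.
Insurer pays the balance: $39,048 − $7,425 = $31,623.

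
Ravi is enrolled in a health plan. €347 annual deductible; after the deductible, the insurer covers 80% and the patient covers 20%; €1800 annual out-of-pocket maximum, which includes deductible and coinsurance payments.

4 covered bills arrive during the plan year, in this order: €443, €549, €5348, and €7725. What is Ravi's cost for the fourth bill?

Bill 1, €443: €347 to deductible, leaving €96; 20% of €96 = €19.20. Patient owes €366.20 (running OOP €366.20).
Bill 2, €549: deductible met; 20% of €549 = €109.80. Cost to patient: €109.80. OOP to date €476.
Bill 3, €5348: deductible already satisfied, so patient's share is 20% × €5348 = €1069.60. Patient owes €1069.60 (running OOP €1545.60).
Bill 4, €7725: deductible already satisfied, so patient's share is 20% × €7725 = €1545. That would push OOP to €3090.60, over the €1800 cap, so patient pays €1800 − €1545.60 = €254.40.

€254.40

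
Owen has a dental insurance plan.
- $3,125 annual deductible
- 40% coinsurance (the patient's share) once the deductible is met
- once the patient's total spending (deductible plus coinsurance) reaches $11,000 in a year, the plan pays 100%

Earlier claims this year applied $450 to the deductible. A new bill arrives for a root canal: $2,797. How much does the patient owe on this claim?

$2,723.80

$450 of the $3,125 deductible is already met, leaving $2,675.
The remaining $122 (= $2,797 − $2,675) moves to coinsurance.
Coinsurance: $122 × 40% = $48.80.
So the patient owes $2,675 + $48.80 = $2,723.80 before any cap.
Total out-of-pocket so far would be $450 + $2,723.80 = $3,173.80, below the $11,000 cap — no reduction.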